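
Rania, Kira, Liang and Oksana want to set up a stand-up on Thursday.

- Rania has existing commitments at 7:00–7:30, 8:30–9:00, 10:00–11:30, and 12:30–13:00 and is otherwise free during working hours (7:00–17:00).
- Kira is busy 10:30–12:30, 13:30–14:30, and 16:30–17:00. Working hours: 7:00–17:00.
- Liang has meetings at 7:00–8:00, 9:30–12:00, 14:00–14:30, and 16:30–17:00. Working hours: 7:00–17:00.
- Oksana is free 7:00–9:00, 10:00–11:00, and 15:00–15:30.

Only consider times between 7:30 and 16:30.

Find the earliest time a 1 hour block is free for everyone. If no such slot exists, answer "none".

none

Rania free within 07:00–17:00: 07:30–08:30, 09:00–10:00, 11:30–12:30, 13:00–17:00.
Kira free within 07:00–17:00: 07:00–10:30, 12:30–13:30, 14:30–16:30.
Liang free within 07:00–17:00: 08:00–09:30, 12:00–14:00, 14:30–16:30.
Rania ∩ Kira: 07:30–08:30, 09:00–10:00, 13:00–13:30, 14:30–16:30.
Rania ∩ Kira ∩ Liang: 08:00–08:30, 09:00–09:30, 13:00–13:30, 14:30–16:30.
Rania ∩ Kira ∩ Liang ∩ Oksana: 08:00–08:30, 15:00–15:30.
Restricted to 07:30–16:30: 08:00–08:30, 15:00–15:30.
Windows ≥ 60 min: (none).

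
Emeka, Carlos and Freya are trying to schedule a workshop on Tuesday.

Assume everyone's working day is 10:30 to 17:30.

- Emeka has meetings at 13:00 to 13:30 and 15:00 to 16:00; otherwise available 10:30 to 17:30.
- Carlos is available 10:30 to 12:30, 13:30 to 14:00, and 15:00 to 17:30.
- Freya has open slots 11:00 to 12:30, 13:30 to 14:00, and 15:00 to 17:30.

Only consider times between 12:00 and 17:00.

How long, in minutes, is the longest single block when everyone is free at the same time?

Emeka free within 10:30–17:30: 10:30–13:00, 13:30–15:00, 16:00–17:30.
Emeka ∩ Carlos: 10:30–12:30, 13:30–14:00, 16:00–17:30.
Emeka ∩ Carlos ∩ Freya: 11:00–12:30, 13:30–14:00, 16:00–17:30.
Restricted to 12:00–17:00: 12:00–12:30, 13:30–14:00, 16:00–17:00.
Common window lengths: 30, 30, 60 min; longest is 60.

60 minutes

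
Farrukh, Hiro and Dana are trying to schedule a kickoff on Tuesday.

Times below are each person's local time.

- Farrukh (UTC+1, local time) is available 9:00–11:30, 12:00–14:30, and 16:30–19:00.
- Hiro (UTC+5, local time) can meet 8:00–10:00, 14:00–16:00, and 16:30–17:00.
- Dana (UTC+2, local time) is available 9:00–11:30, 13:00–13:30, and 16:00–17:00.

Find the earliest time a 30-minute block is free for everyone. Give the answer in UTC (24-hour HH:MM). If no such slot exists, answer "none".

09:00

Farrukh → UTC: 08:00–10:30, 11:00–13:30, 15:30–18:00.
Hiro → UTC: 03:00–05:00, 09:00–11:00, 11:30–12:00.
Dana → UTC: 07:00–09:30, 11:00–11:30, 14:00–15:00.
Farrukh ∩ Hiro: 09:00–10:30, 11:30–12:00.
Farrukh ∩ Hiro ∩ Dana: 09:00–09:30.
Windows ≥ 30 min: 09:00–09:30.
Earliest such window starts at 09:00.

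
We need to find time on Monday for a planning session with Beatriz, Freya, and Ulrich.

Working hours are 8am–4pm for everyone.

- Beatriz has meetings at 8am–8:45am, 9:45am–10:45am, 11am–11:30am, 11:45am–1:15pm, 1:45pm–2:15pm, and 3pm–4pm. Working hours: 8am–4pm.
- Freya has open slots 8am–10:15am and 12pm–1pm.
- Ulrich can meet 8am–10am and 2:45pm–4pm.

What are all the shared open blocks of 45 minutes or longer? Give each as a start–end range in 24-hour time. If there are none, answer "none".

Beatriz free within 08:00–16:00: 08:45–09:45, 10:45–11:00, 11:30–11:45, 13:15–13:45, 14:15–15:00.
Beatriz ∩ Freya: 08:45–09:45.
Beatriz ∩ Freya ∩ Ulrich: 08:45–09:45.
Windows ≥ 45 min: 08:45–09:45.

08:45–09:45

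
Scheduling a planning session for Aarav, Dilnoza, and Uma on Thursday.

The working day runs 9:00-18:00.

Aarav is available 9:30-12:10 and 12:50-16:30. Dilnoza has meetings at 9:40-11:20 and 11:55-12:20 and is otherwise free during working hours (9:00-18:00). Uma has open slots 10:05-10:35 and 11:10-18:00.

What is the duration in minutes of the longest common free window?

Dilnoza free within 09:00–18:00: 09:00–09:40, 11:20–11:55, 12:20–18:00.
Aarav ∩ Dilnoza: 09:30–09:40, 11:20–11:55, 12:50–16:30.
Aarav ∩ Dilnoza ∩ Uma: 11:20–11:55, 12:50–16:30.
Common window lengths: 35, 220 min; longest is 220.

220 minutes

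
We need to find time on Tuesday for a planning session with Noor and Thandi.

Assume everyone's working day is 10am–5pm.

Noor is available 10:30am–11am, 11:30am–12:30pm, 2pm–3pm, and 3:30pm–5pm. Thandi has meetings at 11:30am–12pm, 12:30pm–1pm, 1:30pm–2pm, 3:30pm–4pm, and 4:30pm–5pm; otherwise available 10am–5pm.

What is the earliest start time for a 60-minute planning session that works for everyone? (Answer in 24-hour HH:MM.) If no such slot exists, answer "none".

Thandi free within 10:00–17:00: 10:00–11:30, 12:00–12:30, 13:00–13:30, 14:00–15:30, 16:00–16:30.
Noor ∩ Thandi: 10:30–11:00, 12:00–12:30, 14:00–15:00, 16:00–16:30.
Windows ≥ 60 min: 14:00–15:00.
Earliest such window starts at 14:00.

14:00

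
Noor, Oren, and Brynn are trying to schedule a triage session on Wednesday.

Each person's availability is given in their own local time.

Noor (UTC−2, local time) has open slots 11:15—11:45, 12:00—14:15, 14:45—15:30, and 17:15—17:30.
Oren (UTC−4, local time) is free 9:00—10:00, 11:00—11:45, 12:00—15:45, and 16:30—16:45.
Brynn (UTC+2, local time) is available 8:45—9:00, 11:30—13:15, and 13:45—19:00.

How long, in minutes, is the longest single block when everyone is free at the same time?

Noor → UTC: 13:15–13:45, 14:00–16:15, 16:45–17:30, 19:15–19:30.
Oren → UTC: 13:00–14:00, 15:00–15:45, 16:00–19:45, 20:30–20:45.
Brynn → UTC: 06:45–07:00, 09:30–11:15, 11:45–17:00.
Noor ∩ Oren: 13:15–13:45, 15:00–15:45, 16:00–16:15, 16:45–17:30, 19:15–19:30.
Noor ∩ Oren ∩ Brynn: 13:15–13:45, 15:00–15:45, 16:00–16:15, 16:45–17:00.
Common window lengths: 30, 45, 15, 15 min; longest is 45.

45 minutes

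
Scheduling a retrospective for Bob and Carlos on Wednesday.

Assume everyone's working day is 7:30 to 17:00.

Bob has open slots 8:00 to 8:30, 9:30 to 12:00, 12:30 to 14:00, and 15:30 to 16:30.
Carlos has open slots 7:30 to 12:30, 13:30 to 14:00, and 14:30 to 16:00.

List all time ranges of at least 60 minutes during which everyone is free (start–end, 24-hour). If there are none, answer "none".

Bob ∩ Carlos: 08:00–08:30, 09:30–12:00, 13:30–14:00, 15:30–16:00.
Windows ≥ 60 min: 09:30–12:00.

09:30–12:00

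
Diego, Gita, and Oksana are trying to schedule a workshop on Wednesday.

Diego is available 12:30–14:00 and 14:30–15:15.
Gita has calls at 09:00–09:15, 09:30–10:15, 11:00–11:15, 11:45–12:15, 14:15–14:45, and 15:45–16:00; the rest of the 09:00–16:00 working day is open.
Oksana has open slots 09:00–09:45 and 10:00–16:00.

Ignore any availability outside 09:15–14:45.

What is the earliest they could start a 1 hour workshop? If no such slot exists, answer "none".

12:30

Gita free within 09:00–16:00: 09:15–09:30, 10:15–11:00, 11:15–11:45, 12:15–14:15, 14:45–15:45.
Diego ∩ Gita: 12:30–14:00, 14:45–15:15.
Diego ∩ Gita ∩ Oksana: 12:30–14:00, 14:45–15:15.
Restricted to 09:15–14:45: 12:30–14:00.
Windows ≥ 60 min: 12:30–14:00.
Earliest such window starts at 12:30.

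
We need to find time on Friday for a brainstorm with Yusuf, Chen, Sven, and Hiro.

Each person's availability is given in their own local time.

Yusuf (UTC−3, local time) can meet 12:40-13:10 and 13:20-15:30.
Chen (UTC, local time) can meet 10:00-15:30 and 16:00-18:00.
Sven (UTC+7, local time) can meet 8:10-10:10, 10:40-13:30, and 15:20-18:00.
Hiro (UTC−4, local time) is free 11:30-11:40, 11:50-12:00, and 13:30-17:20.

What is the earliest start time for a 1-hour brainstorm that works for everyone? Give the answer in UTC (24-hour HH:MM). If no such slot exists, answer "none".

none

Yusuf → UTC: 15:40–16:10, 16:20–18:30.
Chen → UTC: 10:00–15:30, 16:00–18:00.
Sven → UTC: 01:10–03:10, 03:40–06:30, 08:20–11:00.
Hiro → UTC: 15:30–15:40, 15:50–16:00, 17:30–21:20.
Yusuf ∩ Chen: 16:00–16:10, 16:20–18:00.
Yusuf ∩ Chen ∩ Sven: (none).
Yusuf ∩ Chen ∩ Sven ∩ Hiro: (none).
Windows ≥ 60 min: (none).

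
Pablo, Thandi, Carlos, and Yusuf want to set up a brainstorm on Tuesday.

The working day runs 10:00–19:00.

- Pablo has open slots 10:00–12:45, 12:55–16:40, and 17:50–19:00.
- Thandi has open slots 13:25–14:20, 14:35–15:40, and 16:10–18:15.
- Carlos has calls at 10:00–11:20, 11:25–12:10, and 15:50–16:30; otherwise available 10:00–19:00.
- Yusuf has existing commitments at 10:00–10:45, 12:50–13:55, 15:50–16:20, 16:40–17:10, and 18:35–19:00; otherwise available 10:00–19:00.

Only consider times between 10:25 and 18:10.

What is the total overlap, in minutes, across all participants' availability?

120 minutes

Carlos free within 10:00–19:00: 11:20–11:25, 12:10–15:50, 16:30–19:00.
Yusuf free within 10:00–19:00: 10:45–12:50, 13:55–15:50, 16:20–16:40, 17:10–18:35.
Pablo ∩ Thandi: 13:25–14:20, 14:35–15:40, 16:10–16:40, 17:50–18:15.
Pablo ∩ Thandi ∩ Carlos: 13:25–14:20, 14:35–15:40, 16:30–16:40, 17:50–18:15.
Pablo ∩ Thandi ∩ Carlos ∩ Yusuf: 13:55–14:20, 14:35–15:40, 16:30–16:40, 17:50–18:15.
Restricted to 10:25–18:10: 13:55–14:20, 14:35–15:40, 16:30–16:40, 17:50–18:10.
Total common minutes: 25 + 65 + 10 + 20 = 120.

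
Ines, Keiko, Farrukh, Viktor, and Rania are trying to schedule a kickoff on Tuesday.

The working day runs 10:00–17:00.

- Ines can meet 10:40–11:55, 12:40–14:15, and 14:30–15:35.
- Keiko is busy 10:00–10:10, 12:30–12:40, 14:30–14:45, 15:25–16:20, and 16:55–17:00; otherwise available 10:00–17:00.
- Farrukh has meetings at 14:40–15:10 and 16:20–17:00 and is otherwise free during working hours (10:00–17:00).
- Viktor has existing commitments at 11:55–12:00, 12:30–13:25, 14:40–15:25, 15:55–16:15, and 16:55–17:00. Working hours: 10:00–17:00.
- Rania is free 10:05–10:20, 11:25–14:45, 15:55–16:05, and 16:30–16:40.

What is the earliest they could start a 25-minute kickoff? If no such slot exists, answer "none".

11:25

Keiko free within 10:00–17:00: 10:10–12:30, 12:40–14:30, 14:45–15:25, 16:20–16:55.
Farrukh free within 10:00–17:00: 10:00–14:40, 15:10–16:20.
Viktor free within 10:00–17:00: 10:00–11:55, 12:00–12:30, 13:25–14:40, 15:25–15:55, 16:15–16:55.
Ines ∩ Keiko: 10:40–11:55, 12:40–14:15, 14:45–15:25.
Ines ∩ Keiko ∩ Farrukh: 10:40–11:55, 12:40–14:15, 15:10–15:25.
Ines ∩ Keiko ∩ Farrukh ∩ Viktor: 10:40–11:55, 13:25–14:15.
Ines ∩ Keiko ∩ Farrukh ∩ Viktor ∩ Rania: 11:25–11:55, 13:25–14:15.
Windows ≥ 25 min: 11:25–11:55, 13:25–14:15.
Earliest such window starts at 11:25.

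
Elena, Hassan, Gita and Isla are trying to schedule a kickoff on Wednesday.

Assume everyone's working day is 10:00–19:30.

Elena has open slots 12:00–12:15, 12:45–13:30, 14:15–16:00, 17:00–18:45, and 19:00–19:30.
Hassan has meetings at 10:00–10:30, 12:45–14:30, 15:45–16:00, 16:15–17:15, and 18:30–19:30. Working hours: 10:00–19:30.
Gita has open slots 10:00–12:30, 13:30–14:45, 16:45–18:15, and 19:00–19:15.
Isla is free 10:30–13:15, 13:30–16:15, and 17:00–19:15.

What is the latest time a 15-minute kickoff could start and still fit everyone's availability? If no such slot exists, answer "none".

Hassan free within 10:00–19:30: 10:30–12:45, 14:30–15:45, 16:00–16:15, 17:15–18:30.
Elena ∩ Hassan: 12:00–12:15, 14:30–15:45, 17:15–18:30.
Elena ∩ Hassan ∩ Gita: 12:00–12:15, 14:30–14:45, 17:15–18:15.
Elena ∩ Hassan ∩ Gita ∩ Isla: 12:00–12:15, 14:30–14:45, 17:15–18:15.
Windows ≥ 15 min: 12:00–12:15, 14:30–14:45, 17:15–18:15.
Latest start in the last window 17:15–18:15 is 18:15 − 15 min = 18:00.

18:00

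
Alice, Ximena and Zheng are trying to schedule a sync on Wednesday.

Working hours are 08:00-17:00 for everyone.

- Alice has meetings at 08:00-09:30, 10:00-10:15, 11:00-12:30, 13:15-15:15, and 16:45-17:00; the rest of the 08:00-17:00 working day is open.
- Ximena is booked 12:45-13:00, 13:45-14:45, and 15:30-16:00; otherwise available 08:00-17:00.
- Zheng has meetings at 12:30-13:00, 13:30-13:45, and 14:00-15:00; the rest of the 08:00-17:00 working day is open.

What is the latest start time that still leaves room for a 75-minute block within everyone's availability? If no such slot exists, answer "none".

none

Alice free within 08:00–17:00: 09:30–10:00, 10:15–11:00, 12:30–13:15, 15:15–16:45.
Ximena free within 08:00–17:00: 08:00–12:45, 13:00–13:45, 14:45–15:30, 16:00–17:00.
Zheng free within 08:00–17:00: 08:00–12:30, 13:00–13:30, 13:45–14:00, 15:00–17:00.
Alice ∩ Ximena: 09:30–10:00, 10:15–11:00, 12:30–12:45, 13:00–13:15, 15:15–15:30, 16:00–16:45.
Alice ∩ Ximena ∩ Zheng: 09:30–10:00, 10:15–11:00, 13:00–13:15, 15:15–15:30, 16:00–16:45.
Windows ≥ 75 min: (none).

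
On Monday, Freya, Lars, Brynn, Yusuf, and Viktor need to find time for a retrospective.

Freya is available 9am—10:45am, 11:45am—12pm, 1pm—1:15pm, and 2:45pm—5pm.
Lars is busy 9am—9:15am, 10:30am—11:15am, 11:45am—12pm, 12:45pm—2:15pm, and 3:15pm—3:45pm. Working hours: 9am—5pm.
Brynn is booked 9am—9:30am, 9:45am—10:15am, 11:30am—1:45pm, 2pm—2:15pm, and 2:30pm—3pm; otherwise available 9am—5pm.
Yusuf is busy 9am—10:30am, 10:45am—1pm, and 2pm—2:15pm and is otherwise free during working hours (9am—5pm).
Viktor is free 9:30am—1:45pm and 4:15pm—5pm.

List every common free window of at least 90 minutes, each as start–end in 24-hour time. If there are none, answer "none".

none

Lars free within 09:00–17:00: 09:15–10:30, 11:15–11:45, 12:00–12:45, 14:15–15:15, 15:45–17:00.
Brynn free within 09:00–17:00: 09:30–09:45, 10:15–11:30, 13:45–14:00, 14:15–14:30, 15:00–17:00.
Yusuf free within 09:00–17:00: 10:30–10:45, 13:00–14:00, 14:15–17:00.
Freya ∩ Lars: 09:15–10:30, 14:45–15:15, 15:45–17:00.
Freya ∩ Lars ∩ Brynn: 09:30–09:45, 10:15–10:30, 15:00–15:15, 15:45–17:00.
Freya ∩ Lars ∩ Brynn ∩ Yusuf: 15:00–15:15, 15:45–17:00.
Freya ∩ Lars ∩ Brynn ∩ Yusuf ∩ Viktor: 16:15–17:00.
Windows ≥ 90 min: (none).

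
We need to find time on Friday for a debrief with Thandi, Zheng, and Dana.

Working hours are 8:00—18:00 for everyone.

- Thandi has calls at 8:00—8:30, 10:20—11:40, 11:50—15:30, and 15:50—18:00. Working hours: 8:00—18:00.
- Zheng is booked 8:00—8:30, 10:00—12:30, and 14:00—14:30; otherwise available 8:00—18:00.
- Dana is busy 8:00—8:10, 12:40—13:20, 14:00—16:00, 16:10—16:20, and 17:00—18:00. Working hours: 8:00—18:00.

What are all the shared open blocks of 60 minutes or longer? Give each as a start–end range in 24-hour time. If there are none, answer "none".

08:30–10:00

Thandi free within 08:00–18:00: 08:30–10:20, 11:40–11:50, 15:30–15:50.
Zheng free within 08:00–18:00: 08:30–10:00, 12:30–14:00, 14:30–18:00.
Dana free within 08:00–18:00: 08:10–12:40, 13:20–14:00, 16:00–16:10, 16:20–17:00.
Thandi ∩ Zheng: 08:30–10:00, 15:30–15:50.
Thandi ∩ Zheng ∩ Dana: 08:30–10:00.
Windows ≥ 60 min: 08:30–10:00.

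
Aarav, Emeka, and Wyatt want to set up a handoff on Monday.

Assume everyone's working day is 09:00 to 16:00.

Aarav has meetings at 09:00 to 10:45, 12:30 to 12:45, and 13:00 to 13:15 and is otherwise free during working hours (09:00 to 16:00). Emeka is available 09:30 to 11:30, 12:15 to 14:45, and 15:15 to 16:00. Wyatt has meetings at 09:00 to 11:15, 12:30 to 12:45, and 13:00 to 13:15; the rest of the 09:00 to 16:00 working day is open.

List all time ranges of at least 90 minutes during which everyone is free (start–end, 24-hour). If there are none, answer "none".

Aarav free within 09:00–16:00: 10:45–12:30, 12:45–13:00, 13:15–16:00.
Wyatt free within 09:00–16:00: 11:15–12:30, 12:45–13:00, 13:15–16:00.
Aarav ∩ Emeka: 10:45–11:30, 12:15–12:30, 12:45–13:00, 13:15–14:45, 15:15–16:00.
Aarav ∩ Emeka ∩ Wyatt: 11:15–11:30, 12:15–12:30, 12:45–13:00, 13:15–14:45, 15:15–16:00.
Windows ≥ 90 min: 13:15–14:45.

13:15–14:45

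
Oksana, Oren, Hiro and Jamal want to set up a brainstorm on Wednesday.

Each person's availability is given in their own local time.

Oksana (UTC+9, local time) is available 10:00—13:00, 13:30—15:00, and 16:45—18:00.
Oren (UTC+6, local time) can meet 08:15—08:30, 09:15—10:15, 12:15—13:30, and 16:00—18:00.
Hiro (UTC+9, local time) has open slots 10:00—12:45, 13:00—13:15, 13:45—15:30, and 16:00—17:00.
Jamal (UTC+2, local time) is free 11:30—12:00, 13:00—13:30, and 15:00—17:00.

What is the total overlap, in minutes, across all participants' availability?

Oksana → UTC: 01:00–04:00, 04:30–06:00, 07:45–09:00.
Oren → UTC: 02:15–02:30, 03:15–04:15, 06:15–07:30, 10:00–12:00.
Hiro → UTC: 01:00–03:45, 04:00–04:15, 04:45–06:30, 07:00–08:00.
Jamal → UTC: 09:30–10:00, 11:00–11:30, 13:00–15:00.
Oksana ∩ Oren: 02:15–02:30, 03:15–04:00.
Oksana ∩ Oren ∩ Hiro: 02:15–02:30, 03:15–03:45.
Oksana ∩ Oren ∩ Hiro ∩ Jamal: (none).
Total common minutes: 0.

0 minutes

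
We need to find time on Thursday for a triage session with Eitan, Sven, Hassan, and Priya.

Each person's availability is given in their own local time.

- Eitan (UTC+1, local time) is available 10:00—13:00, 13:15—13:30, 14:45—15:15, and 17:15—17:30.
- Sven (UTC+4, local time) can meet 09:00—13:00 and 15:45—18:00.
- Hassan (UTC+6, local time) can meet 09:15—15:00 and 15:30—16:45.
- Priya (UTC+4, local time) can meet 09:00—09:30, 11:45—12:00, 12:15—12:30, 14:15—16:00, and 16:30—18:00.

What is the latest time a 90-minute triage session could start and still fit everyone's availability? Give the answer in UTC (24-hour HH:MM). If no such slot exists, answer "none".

none

Eitan → UTC: 09:00–12:00, 12:15–12:30, 13:45–14:15, 16:15–16:30.
Sven → UTC: 05:00–09:00, 11:45–14:00.
Hassan → UTC: 03:15–09:00, 09:30–10:45.
Priya → UTC: 05:00–05:30, 07:45–08:00, 08:15–08:30, 10:15–12:00, 12:30–14:00.
Eitan ∩ Sven: 11:45–12:00, 12:15–12:30, 13:45–14:00.
Eitan ∩ Sven ∩ Hassan: (none).
Eitan ∩ Sven ∩ Hassan ∩ Priya: (none).
Windows ≥ 90 min: (none).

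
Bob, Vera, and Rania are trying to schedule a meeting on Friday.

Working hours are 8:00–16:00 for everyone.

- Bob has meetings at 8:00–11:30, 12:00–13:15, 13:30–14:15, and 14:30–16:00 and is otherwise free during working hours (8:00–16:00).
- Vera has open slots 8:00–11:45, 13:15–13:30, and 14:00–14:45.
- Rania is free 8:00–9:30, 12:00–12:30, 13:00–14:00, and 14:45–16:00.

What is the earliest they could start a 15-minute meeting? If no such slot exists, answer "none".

13:15

Bob free within 08:00–16:00: 11:30–12:00, 13:15–13:30, 14:15–14:30.
Bob ∩ Vera: 11:30–11:45, 13:15–13:30, 14:15–14:30.
Bob ∩ Vera ∩ Rania: 13:15–13:30.
Windows ≥ 15 min: 13:15–13:30.
Earliest such window starts at 13:15.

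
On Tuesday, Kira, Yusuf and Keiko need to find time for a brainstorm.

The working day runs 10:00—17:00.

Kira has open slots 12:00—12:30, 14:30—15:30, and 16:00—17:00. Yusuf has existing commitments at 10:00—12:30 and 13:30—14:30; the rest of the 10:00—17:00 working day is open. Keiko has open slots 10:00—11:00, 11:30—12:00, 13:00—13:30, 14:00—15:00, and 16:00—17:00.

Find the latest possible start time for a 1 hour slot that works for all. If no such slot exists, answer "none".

Yusuf free within 10:00–17:00: 12:30–13:30, 14:30–17:00.
Kira ∩ Yusuf: 14:30–15:30, 16:00–17:00.
Kira ∩ Yusuf ∩ Keiko: 14:30–15:00, 16:00–17:00.
Windows ≥ 60 min: 16:00–17:00.
Latest start in the last window 16:00–17:00 is 17:00 − 60 min = 16:00.

16:00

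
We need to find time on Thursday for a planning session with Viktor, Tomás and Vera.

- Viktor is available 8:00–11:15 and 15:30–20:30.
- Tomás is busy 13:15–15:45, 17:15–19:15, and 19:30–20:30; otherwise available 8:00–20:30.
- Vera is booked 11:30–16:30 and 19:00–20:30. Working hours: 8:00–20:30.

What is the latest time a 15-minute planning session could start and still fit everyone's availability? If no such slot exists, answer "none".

17:00

Tomás free within 08:00–20:30: 08:00–13:15, 15:45–17:15, 19:15–19:30.
Vera free within 08:00–20:30: 08:00–11:30, 16:30–19:00.
Viktor ∩ Tomás: 08:00–11:15, 15:45–17:15, 19:15–19:30.
Viktor ∩ Tomás ∩ Vera: 08:00–11:15, 16:30–17:15.
Windows ≥ 15 min: 08:00–11:15, 16:30–17:15.
Latest start in the last window 16:30–17:15 is 17:15 − 15 min = 17:00.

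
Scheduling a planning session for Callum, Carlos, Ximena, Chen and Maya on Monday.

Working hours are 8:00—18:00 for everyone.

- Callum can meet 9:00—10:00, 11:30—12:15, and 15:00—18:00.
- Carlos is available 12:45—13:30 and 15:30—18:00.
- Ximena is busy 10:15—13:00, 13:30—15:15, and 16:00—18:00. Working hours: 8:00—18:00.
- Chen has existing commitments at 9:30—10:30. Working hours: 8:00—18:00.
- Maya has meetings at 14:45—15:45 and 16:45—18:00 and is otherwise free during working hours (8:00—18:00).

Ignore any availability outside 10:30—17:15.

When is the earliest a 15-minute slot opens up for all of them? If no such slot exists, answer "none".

15:45

Ximena free within 08:00–18:00: 08:00–10:15, 13:00–13:30, 15:15–16:00.
Chen free within 08:00–18:00: 08:00–09:30, 10:30–18:00.
Maya free within 08:00–18:00: 08:00–14:45, 15:45–16:45.
Callum ∩ Carlos: 15:30–18:00.
Callum ∩ Carlos ∩ Ximena: 15:30–16:00.
Callum ∩ Carlos ∩ Ximena ∩ Chen: 15:30–16:00.
Callum ∩ Carlos ∩ Ximena ∩ Chen ∩ Maya: 15:45–16:00.
Restricted to 10:30–17:15: 15:45–16:00.
Windows ≥ 15 min: 15:45–16:00.
Earliest such window starts at 15:45.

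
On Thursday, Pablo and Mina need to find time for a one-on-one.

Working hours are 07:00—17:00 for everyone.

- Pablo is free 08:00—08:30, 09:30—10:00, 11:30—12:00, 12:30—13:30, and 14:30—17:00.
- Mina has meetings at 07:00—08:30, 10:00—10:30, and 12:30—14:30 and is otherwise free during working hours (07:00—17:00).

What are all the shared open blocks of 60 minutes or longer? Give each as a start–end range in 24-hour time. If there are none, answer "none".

14:30–17:00

Mina free within 07:00–17:00: 08:30–10:00, 10:30–12:30, 14:30–17:00.
Pablo ∩ Mina: 09:30–10:00, 11:30–12:00, 14:30–17:00.
Windows ≥ 60 min: 14:30–17:00.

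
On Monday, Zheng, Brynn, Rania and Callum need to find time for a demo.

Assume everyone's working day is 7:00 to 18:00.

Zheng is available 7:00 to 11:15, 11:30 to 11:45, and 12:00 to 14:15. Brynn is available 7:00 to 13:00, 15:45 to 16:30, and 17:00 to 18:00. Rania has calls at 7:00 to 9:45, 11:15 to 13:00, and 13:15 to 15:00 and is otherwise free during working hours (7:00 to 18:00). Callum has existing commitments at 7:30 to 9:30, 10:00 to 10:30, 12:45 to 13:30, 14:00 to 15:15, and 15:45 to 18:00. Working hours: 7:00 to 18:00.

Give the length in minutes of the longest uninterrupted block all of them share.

Rania free within 07:00–18:00: 09:45–11:15, 13:00–13:15, 15:00–18:00.
Callum free within 07:00–18:00: 07:00–07:30, 09:30–10:00, 10:30–12:45, 13:30–14:00, 15:15–15:45.
Zheng ∩ Brynn: 07:00–11:15, 11:30–11:45, 12:00–13:00.
Zheng ∩ Brynn ∩ Rania: 09:45–11:15.
Zheng ∩ Brynn ∩ Rania ∩ Callum: 09:45–10:00, 10:30–11:15.
Common window lengths: 15, 45 min; longest is 45.

45 minutes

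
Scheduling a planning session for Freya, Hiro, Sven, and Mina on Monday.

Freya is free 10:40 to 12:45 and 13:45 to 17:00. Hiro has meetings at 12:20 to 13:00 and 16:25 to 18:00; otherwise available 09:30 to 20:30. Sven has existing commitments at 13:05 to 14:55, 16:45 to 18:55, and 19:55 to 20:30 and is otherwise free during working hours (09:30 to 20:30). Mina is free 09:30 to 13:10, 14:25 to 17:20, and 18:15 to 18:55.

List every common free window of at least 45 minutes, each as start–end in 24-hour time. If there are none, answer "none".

Hiro free within 09:30–20:30: 09:30–12:20, 13:00–16:25, 18:00–20:30.
Sven free within 09:30–20:30: 09:30–13:05, 14:55–16:45, 18:55–19:55.
Freya ∩ Hiro: 10:40–12:20, 13:45–16:25.
Freya ∩ Hiro ∩ Sven: 10:40–12:20, 14:55–16:25.
Freya ∩ Hiro ∩ Sven ∩ Mina: 10:40–12:20, 14:55–16:25.
Windows ≥ 45 min: 10:40–12:20, 14:55–16:25.

10:40–12:20, 14:55–16:25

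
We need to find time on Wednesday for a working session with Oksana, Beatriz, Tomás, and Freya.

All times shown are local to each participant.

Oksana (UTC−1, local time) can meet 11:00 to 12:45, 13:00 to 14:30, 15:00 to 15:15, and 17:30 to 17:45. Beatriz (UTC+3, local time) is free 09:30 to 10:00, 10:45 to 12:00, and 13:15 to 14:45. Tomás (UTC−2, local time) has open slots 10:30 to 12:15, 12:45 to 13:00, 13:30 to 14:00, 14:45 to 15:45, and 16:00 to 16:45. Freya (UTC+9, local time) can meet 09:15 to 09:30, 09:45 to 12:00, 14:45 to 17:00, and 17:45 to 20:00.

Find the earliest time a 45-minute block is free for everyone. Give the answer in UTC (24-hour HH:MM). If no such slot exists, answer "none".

none

Oksana → UTC: 12:00–13:45, 14:00–15:30, 16:00–16:15, 18:30–18:45.
Beatriz → UTC: 06:30–07:00, 07:45–09:00, 10:15–11:45.
Tomás → UTC: 12:30–14:15, 14:45–15:00, 15:30–16:00, 16:45–17:45, 18:00–18:45.
Freya → UTC: 00:15–00:30, 00:45–03:00, 05:45–08:00, 08:45–11:00.
Oksana ∩ Beatriz: (none).
Oksana ∩ Beatriz ∩ Tomás: (none).
Oksana ∩ Beatriz ∩ Tomás ∩ Freya: (none).
Windows ≥ 45 min: (none).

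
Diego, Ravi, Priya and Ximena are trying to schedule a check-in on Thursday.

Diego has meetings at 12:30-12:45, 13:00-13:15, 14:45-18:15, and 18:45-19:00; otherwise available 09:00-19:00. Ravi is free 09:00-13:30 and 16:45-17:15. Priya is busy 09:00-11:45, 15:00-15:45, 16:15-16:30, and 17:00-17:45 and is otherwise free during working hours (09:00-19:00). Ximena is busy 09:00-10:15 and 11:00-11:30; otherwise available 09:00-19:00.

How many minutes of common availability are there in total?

Diego free within 09:00–19:00: 09:00–12:30, 12:45–13:00, 13:15–14:45, 18:15–18:45.
Priya free within 09:00–19:00: 11:45–15:00, 15:45–16:15, 16:30–17:00, 17:45–19:00.
Ximena free within 09:00–19:00: 10:15–11:00, 11:30–19:00.
Diego ∩ Ravi: 09:00–12:30, 12:45–13:00, 13:15–13:30.
Diego ∩ Ravi ∩ Priya: 11:45–12:30, 12:45–13:00, 13:15–13:30.
Diego ∩ Ravi ∩ Priya ∩ Ximena: 11:45–12:30, 12:45–13:00, 13:15–13:30.
Total common minutes: 45 + 15 + 15 = 75.

75 minutes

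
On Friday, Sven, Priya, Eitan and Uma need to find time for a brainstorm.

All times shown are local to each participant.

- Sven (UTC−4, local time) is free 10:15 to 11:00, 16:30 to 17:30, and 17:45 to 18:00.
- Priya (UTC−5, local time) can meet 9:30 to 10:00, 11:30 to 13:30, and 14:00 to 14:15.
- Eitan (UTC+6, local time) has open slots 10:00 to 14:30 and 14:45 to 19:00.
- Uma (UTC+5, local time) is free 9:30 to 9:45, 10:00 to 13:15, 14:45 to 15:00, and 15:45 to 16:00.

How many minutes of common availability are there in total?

0 minutes

Sven → UTC: 14:15–15:00, 20:30–21:30, 21:45–22:00.
Priya → UTC: 14:30–15:00, 16:30–18:30, 19:00–19:15.
Eitan → UTC: 04:00–08:30, 08:45–13:00.
Uma → UTC: 04:30–04:45, 05:00–08:15, 09:45–10:00, 10:45–11:00.
Sven ∩ Priya: 14:30–15:00.
Sven ∩ Priya ∩ Eitan: (none).
Sven ∩ Priya ∩ Eitan ∩ Uma: (none).
Total common minutes: 0.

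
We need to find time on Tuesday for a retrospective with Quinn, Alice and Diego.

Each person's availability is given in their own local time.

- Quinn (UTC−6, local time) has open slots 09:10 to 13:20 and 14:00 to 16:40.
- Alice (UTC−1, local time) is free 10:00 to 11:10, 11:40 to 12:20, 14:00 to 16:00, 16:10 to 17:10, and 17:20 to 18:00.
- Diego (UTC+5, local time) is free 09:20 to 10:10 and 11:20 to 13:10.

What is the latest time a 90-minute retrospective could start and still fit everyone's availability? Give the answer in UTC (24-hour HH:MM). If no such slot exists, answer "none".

Quinn → UTC: 15:10–19:20, 20:00–22:40.
Alice → UTC: 11:00–12:10, 12:40–13:20, 15:00–17:00, 17:10–18:10, 18:20–19:00.
Diego → UTC: 04:20–05:10, 06:20–08:10.
Quinn ∩ Alice: 15:10–17:00, 17:10–18:10, 18:20–19:00.
Quinn ∩ Alice ∩ Diego: (none).
Windows ≥ 90 min: (none).

none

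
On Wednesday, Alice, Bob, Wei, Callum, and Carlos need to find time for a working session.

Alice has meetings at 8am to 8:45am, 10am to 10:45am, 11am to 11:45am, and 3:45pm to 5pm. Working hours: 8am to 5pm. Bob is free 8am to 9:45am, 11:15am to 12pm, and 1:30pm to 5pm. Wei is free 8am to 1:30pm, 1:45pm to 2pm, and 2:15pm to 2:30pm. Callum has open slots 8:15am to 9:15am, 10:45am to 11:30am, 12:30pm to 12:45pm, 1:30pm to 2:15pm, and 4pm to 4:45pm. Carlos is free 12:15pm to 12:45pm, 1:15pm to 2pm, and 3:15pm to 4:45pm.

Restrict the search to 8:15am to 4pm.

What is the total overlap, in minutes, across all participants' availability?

15 minutes

Alice free within 08:00–17:00: 08:45–10:00, 10:45–11:00, 11:45–15:45.
Alice ∩ Bob: 08:45–09:45, 11:45–12:00, 13:30–15:45.
Alice ∩ Bob ∩ Wei: 08:45–09:45, 11:45–12:00, 13:45–14:00, 14:15–14:30.
Alice ∩ Bob ∩ Wei ∩ Callum: 08:45–09:15, 13:45–14:00.
Alice ∩ Bob ∩ Wei ∩ Callum ∩ Carlos: 13:45–14:00.
Restricted to 08:15–16:00: 13:45–14:00.
Total common minutes: 15.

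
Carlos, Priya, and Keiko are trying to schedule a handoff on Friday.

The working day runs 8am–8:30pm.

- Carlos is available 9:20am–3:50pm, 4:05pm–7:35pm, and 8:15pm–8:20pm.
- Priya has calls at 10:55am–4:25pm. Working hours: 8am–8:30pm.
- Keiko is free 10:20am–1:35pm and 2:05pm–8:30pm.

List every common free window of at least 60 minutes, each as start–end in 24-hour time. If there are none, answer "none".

Priya free within 08:00–20:30: 08:00–10:55, 16:25–20:30.
Carlos ∩ Priya: 09:20–10:55, 16:25–19:35, 20:15–20:20.
Carlos ∩ Priya ∩ Keiko: 10:20–10:55, 16:25–19:35, 20:15–20:20.
Windows ≥ 60 min: 16:25–19:35.

16:25–19:35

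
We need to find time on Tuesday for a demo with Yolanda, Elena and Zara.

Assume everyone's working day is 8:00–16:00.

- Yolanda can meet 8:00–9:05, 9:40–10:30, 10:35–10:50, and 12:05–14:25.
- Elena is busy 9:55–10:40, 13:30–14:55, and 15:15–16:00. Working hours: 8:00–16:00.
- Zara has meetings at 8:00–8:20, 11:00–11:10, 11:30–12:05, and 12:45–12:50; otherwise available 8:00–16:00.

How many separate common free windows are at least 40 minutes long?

3

Elena free within 08:00–16:00: 08:00–09:55, 10:40–13:30, 14:55–15:15.
Zara free within 08:00–16:00: 08:20–11:00, 11:10–11:30, 12:05–12:45, 12:50–16:00.
Yolanda ∩ Elena: 08:00–09:05, 09:40–09:55, 10:40–10:50, 12:05–13:30.
Yolanda ∩ Elena ∩ Zara: 08:20–09:05, 09:40–09:55, 10:40–10:50, 12:05–12:45, 12:50–13:30.
Windows ≥ 40 min: 08:20–09:05, 12:05–12:45, 12:50–13:30.
That's 3 windows.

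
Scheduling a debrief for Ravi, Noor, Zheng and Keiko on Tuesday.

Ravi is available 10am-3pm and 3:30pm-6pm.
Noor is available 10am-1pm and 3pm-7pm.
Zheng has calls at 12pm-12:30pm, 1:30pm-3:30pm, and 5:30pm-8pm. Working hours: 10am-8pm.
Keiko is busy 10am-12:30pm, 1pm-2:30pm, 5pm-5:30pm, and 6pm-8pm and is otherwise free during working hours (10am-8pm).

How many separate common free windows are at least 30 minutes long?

2

Zheng free within 10:00–20:00: 10:00–12:00, 12:30–13:30, 15:30–17:30.
Keiko free within 10:00–20:00: 12:30–13:00, 14:30–17:00, 17:30–18:00.
Ravi ∩ Noor: 10:00–13:00, 15:30–18:00.
Ravi ∩ Noor ∩ Zheng: 10:00–12:00, 12:30–13:00, 15:30–17:30.
Ravi ∩ Noor ∩ Zheng ∩ Keiko: 12:30–13:00, 15:30–17:00.
Windows ≥ 30 min: 12:30–13:00, 15:30–17:00.
That's 2 windows.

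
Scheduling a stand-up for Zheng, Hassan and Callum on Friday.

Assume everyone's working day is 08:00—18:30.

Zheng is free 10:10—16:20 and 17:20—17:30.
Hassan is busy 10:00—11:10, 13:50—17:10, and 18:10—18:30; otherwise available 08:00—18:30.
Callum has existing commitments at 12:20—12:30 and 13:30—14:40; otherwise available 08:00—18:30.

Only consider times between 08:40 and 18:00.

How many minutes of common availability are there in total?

140 minutes

Hassan free within 08:00–18:30: 08:00–10:00, 11:10–13:50, 17:10–18:10.
Callum free within 08:00–18:30: 08:00–12:20, 12:30–13:30, 14:40–18:30.
Zheng ∩ Hassan: 11:10–13:50, 17:20–17:30.
Zheng ∩ Hassan ∩ Callum: 11:10–12:20, 12:30–13:30, 17:20–17:30.
Restricted to 08:40–18:00: 11:10–12:20, 12:30–13:30, 17:20–17:30.
Total common minutes: 70 + 60 + 10 = 140.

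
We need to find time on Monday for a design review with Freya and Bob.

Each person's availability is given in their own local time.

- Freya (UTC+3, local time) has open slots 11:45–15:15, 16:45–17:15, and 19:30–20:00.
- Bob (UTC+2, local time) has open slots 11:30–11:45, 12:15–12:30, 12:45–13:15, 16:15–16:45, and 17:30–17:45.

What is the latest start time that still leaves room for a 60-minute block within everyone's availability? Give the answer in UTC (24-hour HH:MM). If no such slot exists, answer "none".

Freya → UTC: 08:45–12:15, 13:45–14:15, 16:30–17:00.
Bob → UTC: 09:30–09:45, 10:15–10:30, 10:45–11:15, 14:15–14:45, 15:30–15:45.
Freya ∩ Bob: 09:30–09:45, 10:15–10:30, 10:45–11:15.
Windows ≥ 60 min: (none).

none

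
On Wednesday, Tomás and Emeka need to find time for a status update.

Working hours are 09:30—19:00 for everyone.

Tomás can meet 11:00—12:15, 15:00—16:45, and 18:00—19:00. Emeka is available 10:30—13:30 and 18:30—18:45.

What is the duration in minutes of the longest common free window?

Tomás ∩ Emeka: 11:00–12:15, 18:30–18:45.
Common window lengths: 75, 15 min; longest is 75.

75 minutes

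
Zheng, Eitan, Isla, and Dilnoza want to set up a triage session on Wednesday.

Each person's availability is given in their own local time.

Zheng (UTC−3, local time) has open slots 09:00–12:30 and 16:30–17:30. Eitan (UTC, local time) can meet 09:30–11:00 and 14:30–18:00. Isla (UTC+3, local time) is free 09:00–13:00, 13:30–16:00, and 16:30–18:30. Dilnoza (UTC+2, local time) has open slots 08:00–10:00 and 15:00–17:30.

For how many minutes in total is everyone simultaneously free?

Zheng → UTC: 12:00–15:30, 19:30–20:30.
Eitan → UTC: 09:30–11:00, 14:30–18:00.
Isla → UTC: 06:00–10:00, 10:30–13:00, 13:30–15:30.
Dilnoza → UTC: 06:00–08:00, 13:00–15:30.
Zheng ∩ Eitan: 14:30–15:30.
Zheng ∩ Eitan ∩ Isla: 14:30–15:30.
Zheng ∩ Eitan ∩ Isla ∩ Dilnoza: 14:30–15:30.
Total common minutes: 60.

60 minutes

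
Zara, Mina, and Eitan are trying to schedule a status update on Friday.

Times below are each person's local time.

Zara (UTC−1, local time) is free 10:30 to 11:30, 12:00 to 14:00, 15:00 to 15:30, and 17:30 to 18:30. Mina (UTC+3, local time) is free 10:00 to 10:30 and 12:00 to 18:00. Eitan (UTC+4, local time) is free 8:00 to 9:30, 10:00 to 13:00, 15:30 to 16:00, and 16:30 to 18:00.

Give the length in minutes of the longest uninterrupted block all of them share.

60 minutes

Zara → UTC: 11:30–12:30, 13:00–15:00, 16:00–16:30, 18:30–19:30.
Mina → UTC: 07:00–07:30, 09:00–15:00.
Eitan → UTC: 04:00–05:30, 06:00–09:00, 11:30–12:00, 12:30–14:00.
Zara ∩ Mina: 11:30–12:30, 13:00–15:00.
Zara ∩ Mina ∩ Eitan: 11:30–12:00, 13:00–14:00.
Common window lengths: 30, 60 min; longest is 60.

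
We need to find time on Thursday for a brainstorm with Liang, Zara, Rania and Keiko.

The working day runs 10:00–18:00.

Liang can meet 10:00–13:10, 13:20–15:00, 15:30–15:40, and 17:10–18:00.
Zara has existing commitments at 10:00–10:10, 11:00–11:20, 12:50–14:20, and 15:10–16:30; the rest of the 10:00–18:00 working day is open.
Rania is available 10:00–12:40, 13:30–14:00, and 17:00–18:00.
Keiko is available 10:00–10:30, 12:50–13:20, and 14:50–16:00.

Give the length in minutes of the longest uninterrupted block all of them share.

Zara free within 10:00–18:00: 10:10–11:00, 11:20–12:50, 14:20–15:10, 16:30–18:00.
Liang ∩ Zara: 10:10–11:00, 11:20–12:50, 14:20–15:00, 17:10–18:00.
Liang ∩ Zara ∩ Rania: 10:10–11:00, 11:20–12:40, 17:10–18:00.
Liang ∩ Zara ∩ Rania ∩ Keiko: 10:10–10:30.
Single common window of 20 minutes.

20 minutes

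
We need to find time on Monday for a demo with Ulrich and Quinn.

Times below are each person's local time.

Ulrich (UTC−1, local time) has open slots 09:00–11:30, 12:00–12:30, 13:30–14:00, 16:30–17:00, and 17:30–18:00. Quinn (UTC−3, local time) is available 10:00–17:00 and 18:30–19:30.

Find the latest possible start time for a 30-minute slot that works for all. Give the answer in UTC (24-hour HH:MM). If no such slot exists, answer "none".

18:30

Ulrich → UTC: 10:00–12:30, 13:00–13:30, 14:30–15:00, 17:30–18:00, 18:30–19:00.
Quinn → UTC: 13:00–20:00, 21:30–22:30.
Ulrich ∩ Quinn: 13:00–13:30, 14:30–15:00, 17:30–18:00, 18:30–19:00.
Windows ≥ 30 min: 13:00–13:30, 14:30–15:00, 17:30–18:00, 18:30–19:00.
Latest start in the last window 18:30–19:00 is 19:00 − 30 min = 18:30.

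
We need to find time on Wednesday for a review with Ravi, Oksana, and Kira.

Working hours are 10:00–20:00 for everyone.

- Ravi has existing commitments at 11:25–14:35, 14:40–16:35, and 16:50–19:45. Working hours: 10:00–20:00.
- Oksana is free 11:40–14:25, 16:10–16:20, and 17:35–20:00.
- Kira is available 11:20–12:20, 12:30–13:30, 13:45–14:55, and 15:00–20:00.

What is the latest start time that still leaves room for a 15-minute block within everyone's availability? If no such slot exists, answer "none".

19:45

Ravi free within 10:00–20:00: 10:00–11:25, 14:35–14:40, 16:35–16:50, 19:45–20:00.
Ravi ∩ Oksana: 19:45–20:00.
Ravi ∩ Oksana ∩ Kira: 19:45–20:00.
Windows ≥ 15 min: 19:45–20:00.
Latest start in the last window 19:45–20:00 is 20:00 − 15 min = 19:45.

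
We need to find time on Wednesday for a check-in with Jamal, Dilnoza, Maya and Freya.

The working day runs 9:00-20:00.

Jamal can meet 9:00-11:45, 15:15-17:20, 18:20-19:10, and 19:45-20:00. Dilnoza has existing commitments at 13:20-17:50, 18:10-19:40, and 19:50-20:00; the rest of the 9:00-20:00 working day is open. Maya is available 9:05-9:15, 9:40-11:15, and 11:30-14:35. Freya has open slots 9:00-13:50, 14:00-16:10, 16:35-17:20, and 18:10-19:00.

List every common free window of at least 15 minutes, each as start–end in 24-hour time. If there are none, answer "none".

Dilnoza free within 09:00–20:00: 09:00–13:20, 17:50–18:10, 19:40–19:50.
Jamal ∩ Dilnoza: 09:00–11:45, 19:45–19:50.
Jamal ∩ Dilnoza ∩ Maya: 09:05–09:15, 09:40–11:15, 11:30–11:45.
Jamal ∩ Dilnoza ∩ Maya ∩ Freya: 09:05–09:15, 09:40–11:15, 11:30–11:45.
Windows ≥ 15 min: 09:40–11:15, 11:30–11:45.

09:40–11:15, 11:30–11:45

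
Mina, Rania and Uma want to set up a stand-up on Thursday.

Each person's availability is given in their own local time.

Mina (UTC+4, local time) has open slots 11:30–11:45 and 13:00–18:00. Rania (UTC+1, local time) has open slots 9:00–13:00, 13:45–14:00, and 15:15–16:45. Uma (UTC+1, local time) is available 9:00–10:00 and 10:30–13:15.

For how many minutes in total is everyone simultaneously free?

Mina → UTC: 07:30–07:45, 09:00–14:00.
Rania → UTC: 08:00–12:00, 12:45–13:00, 14:15–15:45.
Uma → UTC: 08:00–09:00, 09:30–12:15.
Mina ∩ Rania: 09:00–12:00, 12:45–13:00.
Mina ∩ Rania ∩ Uma: 09:30–12:00.
Total common minutes: 150.

150 minutes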